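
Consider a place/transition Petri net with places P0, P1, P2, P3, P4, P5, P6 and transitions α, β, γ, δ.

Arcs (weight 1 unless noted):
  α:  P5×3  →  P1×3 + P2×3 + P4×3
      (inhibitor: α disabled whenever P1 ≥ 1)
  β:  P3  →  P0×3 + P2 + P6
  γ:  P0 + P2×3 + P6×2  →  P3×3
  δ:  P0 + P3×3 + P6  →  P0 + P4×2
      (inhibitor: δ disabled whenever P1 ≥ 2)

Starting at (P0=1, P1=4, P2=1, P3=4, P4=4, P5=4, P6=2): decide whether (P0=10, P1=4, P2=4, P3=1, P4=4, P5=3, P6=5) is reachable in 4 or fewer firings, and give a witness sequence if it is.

NO — not reachable within 4 firings

depth 0: 1 marking
depth 1: 2 markings reached so far
depth 2: 3 markings reached so far
depth 3: 5 markings reached so far
depth 4: 7 markings reached so far
target is not among the 7 markings reachable within 4 steps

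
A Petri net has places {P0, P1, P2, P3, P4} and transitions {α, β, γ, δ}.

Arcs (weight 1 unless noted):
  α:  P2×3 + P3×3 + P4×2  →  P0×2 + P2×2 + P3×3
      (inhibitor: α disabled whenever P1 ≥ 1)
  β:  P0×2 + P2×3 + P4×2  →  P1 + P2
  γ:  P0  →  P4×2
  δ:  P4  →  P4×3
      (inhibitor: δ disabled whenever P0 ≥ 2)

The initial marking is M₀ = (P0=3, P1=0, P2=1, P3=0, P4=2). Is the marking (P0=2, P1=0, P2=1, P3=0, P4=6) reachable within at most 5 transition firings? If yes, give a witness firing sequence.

depth 0: 1 marking
depth 1: 2 markings reached so far
depth 2: 3 markings reached so far
depth 3: 5 markings reached so far
depth 4: 7 markings reached so far
depth 5: 9 markings reached so far
target is not among the 9 markings reachable within 5 steps

NO — not reachable within 5 firings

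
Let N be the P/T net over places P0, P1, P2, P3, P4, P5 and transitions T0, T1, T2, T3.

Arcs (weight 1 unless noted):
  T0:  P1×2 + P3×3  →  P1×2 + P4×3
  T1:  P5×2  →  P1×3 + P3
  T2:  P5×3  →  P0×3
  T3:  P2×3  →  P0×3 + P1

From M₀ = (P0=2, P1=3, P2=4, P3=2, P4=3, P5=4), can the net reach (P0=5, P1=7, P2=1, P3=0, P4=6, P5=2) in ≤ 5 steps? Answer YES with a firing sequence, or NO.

YES — reachable via ⟨T1, T0, T3⟩ (3 firings)

step 1: fire T1:  (P0=2, P1=3, P2=4, P3=2, P4=3, P5=4) → (P0=2, P1=6, P2=4, P3=3, P4=3, P5=2)
step 2: fire T0:  (P0=2, P1=6, P2=4, P3=3, P4=3, P5=2) → (P0=2, P1=6, P2=4, P3=0, P4=6, P5=2)
step 3: fire T3:  (P0=2, P1=6, P2=4, P3=0, P4=6, P5=2) → (P0=5, P1=7, P2=1, P3=0, P4=6, P5=2)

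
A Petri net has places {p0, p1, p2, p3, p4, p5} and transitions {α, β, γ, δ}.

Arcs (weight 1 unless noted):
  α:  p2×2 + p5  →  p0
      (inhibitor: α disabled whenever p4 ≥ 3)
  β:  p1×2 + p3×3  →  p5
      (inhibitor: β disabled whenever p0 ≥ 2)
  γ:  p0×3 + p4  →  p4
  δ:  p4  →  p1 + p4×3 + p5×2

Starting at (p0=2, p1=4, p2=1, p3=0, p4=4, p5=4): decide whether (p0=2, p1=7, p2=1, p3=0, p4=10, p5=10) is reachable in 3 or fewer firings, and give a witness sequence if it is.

step 1: fire δ:  (p0=2, p1=4, p2=1, p3=0, p4=4, p5=4) → (p0=2, p1=5, p2=1, p3=0, p4=6, p5=6)
step 2: fire δ:  (p0=2, p1=5, p2=1, p3=0, p4=6, p5=6) → (p0=2, p1=6, p2=1, p3=0, p4=8, p5=8)
step 3: fire δ:  (p0=2, p1=6, p2=1, p3=0, p4=8, p5=8) → (p0=2, p1=7, p2=1, p3=0, p4=10, p5=10)

YES — reachable via ⟨δ, δ, δ⟩ (3 firings)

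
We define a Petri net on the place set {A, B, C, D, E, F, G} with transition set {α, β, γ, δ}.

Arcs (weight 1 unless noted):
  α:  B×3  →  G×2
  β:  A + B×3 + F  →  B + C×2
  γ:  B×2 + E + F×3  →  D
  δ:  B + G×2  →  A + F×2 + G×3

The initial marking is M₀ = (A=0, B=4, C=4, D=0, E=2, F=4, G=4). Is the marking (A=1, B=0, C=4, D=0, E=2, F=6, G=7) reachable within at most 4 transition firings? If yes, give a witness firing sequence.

YES — reachable via ⟨α, δ⟩ (2 firings)

step 1: fire α:  (A=0, B=4, C=4, D=0, E=2, F=4, G=4) → (A=0, B=1, C=4, D=0, E=2, F=4, G=6)
step 2: fire δ:  (A=0, B=1, C=4, D=0, E=2, F=4, G=6) → (A=1, B=0, C=4, D=0, E=2, F=6, G=7)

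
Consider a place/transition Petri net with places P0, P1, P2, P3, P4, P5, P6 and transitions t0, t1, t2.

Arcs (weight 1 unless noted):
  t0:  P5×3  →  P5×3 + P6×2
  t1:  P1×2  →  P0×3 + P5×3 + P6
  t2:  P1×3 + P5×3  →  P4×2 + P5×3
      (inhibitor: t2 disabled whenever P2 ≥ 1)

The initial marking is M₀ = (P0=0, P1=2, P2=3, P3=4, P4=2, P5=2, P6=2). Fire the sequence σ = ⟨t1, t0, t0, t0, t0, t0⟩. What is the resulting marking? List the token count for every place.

(P0=3, P1=0, P2=3, P3=4, P4=2, P5=5, P6=13)

step 1: fire t1:  (P0=0, P1=2, P2=3, P3=4, P4=2, P5=2, P6=2) → (P0=3, P1=0, P2=3, P3=4, P4=2, P5=5, P6=3)
step 2: fire t0:  (P0=3, P1=0, P2=3, P3=4, P4=2, P5=5, P6=3) → (P0=3, P1=0, P2=3, P3=4, P4=2, P5=5, P6=5)
step 3: fire t0:  (P0=3, P1=0, P2=3, P3=4, P4=2, P5=5, P6=5) → (P0=3, P1=0, P2=3, P3=4, P4=2, P5=5, P6=7)
step 4: fire t0:  (P0=3, P1=0, P2=3, P3=4, P4=2, P5=5, P6=7) → (P0=3, P1=0, P2=3, P3=4, P4=2, P5=5, P6=9)
step 5: fire t0:  (P0=3, P1=0, P2=3, P3=4, P4=2, P5=5, P6=9) → (P0=3, P1=0, P2=3, P3=4, P4=2, P5=5, P6=11)
step 6: fire t0:  (P0=3, P1=0, P2=3, P3=4, P4=2, P5=5, P6=11) → (P0=3, P1=0, P2=3, P3=4, P4=2, P5=5, P6=13)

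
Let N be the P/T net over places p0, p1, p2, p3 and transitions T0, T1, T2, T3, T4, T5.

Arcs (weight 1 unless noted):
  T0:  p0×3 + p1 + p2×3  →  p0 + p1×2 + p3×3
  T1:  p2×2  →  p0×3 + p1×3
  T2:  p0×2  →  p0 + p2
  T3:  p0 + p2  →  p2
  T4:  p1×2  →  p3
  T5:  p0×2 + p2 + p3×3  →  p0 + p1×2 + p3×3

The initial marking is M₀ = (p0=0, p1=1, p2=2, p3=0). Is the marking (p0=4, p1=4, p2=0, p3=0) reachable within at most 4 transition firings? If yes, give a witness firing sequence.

depth 0: 1 marking
depth 1: 2 markings reached so far
depth 2: 4 markings reached so far
depth 3: 8 markings reached so far
depth 4: 14 markings reached so far
target is not among the 14 markings reachable within 4 steps

NO — not reachable within 4 firings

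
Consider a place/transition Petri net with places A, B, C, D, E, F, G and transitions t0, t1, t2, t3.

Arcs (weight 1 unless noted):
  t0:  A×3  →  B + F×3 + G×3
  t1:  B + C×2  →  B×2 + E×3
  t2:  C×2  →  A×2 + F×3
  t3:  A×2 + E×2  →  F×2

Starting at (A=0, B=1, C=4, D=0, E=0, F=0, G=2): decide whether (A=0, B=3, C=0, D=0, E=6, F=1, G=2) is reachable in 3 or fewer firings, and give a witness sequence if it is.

NO — not reachable within 3 firings

depth 0: 1 marking
depth 1: 3 markings reached so far
depth 2: 6 markings reached so far
depth 3: 8 markings reached so far
target is not among the 8 markings reachable within 3 steps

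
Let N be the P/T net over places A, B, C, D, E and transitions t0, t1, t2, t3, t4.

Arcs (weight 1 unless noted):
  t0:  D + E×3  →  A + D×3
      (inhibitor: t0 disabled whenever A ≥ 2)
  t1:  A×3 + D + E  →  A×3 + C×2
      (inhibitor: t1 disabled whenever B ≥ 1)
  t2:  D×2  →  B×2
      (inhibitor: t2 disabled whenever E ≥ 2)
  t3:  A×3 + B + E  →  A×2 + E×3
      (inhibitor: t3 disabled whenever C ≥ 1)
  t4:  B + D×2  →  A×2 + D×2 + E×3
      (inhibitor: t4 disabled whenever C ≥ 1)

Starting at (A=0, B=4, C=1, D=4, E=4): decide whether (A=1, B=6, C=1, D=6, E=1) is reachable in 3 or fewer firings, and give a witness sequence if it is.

NO — not reachable within 3 firings

depth 0: 1 marking
depth 1: 2 markings reached so far
depth 2: 3 markings reached so far
depth 3: 4 markings reached so far
target is not among the 4 markings reachable within 3 steps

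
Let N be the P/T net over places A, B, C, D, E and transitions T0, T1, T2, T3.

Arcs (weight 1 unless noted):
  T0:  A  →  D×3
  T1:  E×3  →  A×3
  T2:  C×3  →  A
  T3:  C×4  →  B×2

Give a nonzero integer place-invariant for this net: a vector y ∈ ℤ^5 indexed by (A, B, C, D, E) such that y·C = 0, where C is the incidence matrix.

y = (A:3, B:2, C:1, D:1, E:3)

Incidence matrix C (rows=places, cols=transitions):
       T0   T1   T2   T3
    A  -1    3    1    0
    B   0    0    0    2
    C   0    0   -3   -4
    D   3    0    0    0
    E   0   -3    0    0

Candidate y = [3, 2, 1, 1, 3]; check y·C column-wise:
  col T0: 3·-1 + 2·0 + 1·0 + 1·3 + 3·0 = 0
  col T1: 3·3 + 2·0 + 1·0 + 1·0 + 3·-3 = 0
  col T2: 3·1 + 2·0 + 1·-3 + 1·0 + 3·0 = 0
  col T3: 3·0 + 2·2 + 1·-4 + 1·0 + 3·0 = 0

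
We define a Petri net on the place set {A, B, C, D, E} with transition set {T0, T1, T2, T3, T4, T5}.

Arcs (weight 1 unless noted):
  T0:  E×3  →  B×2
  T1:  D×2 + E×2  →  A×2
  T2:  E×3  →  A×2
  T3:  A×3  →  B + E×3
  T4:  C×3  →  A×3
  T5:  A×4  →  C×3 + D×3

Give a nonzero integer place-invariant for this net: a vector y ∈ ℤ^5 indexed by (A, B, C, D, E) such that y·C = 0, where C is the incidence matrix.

Incidence matrix C (rows=places, cols=transitions):
       T0   T1   T2   T3   T4   T5
    A   0    2    2   -3    3   -4
    B   2    0    0    1    0    0
    C   0    0    0    0   -3    3
    D   0   -2    0    0    0    3
    E  -3   -2   -3    3    0    0

Candidate y = [3, 3, 3, 1, 2]; check y·C column-wise:
  col T0: 3·0 + 3·2 + 3·0 + 1·0 + 2·-3 = 0
  col T1: 3·2 + 3·0 + 3·0 + 1·-2 + 2·-2 = 0
  col T2: 3·2 + 3·0 + 3·0 + 1·0 + 2·-3 = 0
  col T3: 3·-3 + 3·1 + 3·0 + 1·0 + 2·3 = 0
  col T4: 3·3 + 3·0 + 3·-3 + 1·0 + 2·0 = 0
  col T5: 3·-4 + 3·0 + 3·3 + 1·3 + 2·0 = 0

y = (A:3, B:3, C:3, D:1, E:2)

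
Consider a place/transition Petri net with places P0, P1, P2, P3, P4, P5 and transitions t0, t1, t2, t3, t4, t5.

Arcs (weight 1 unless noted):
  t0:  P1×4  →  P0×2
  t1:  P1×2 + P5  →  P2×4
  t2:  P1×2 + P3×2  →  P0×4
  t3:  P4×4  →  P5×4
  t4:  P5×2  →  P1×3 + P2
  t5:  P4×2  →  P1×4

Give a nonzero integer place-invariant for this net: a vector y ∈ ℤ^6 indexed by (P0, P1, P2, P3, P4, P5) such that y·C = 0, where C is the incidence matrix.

Incidence matrix C (rows=places, cols=transitions):
       t0   t1   t2   t3   t4   t5
   P0   2    0    4    0    0    0
   P1  -4   -2   -2    0    3    4
   P2   0    4    0    0    1    0
   P3   0    0   -2    0    0    0
   P4   0    0    0   -4    0   -2
   P5   0   -1    0    4   -2    0

Candidate y = [2, 1, 1, 3, 2, 2]; check y·C column-wise:
  col t0: 2·2 + 1·-4 + 1·0 + 3·0 + 2·0 + 2·0 = 0
  col t1: 2·0 + 1·-2 + 1·4 + 3·0 + 2·0 + 2·-1 = 0
  col t2: 2·4 + 1·-2 + 1·0 + 3·-2 + 2·0 + 2·0 = 0
  col t3: 2·0 + 1·0 + 1·0 + 3·0 + 2·-4 + 2·4 = 0
  col t4: 2·0 + 1·3 + 1·1 + 3·0 + 2·0 + 2·-2 = 0
  col t5: 2·0 + 1·4 + 1·0 + 3·0 + 2·-2 + 2·0 = 0

y = (P0:2, P1:1, P2:1, P3:3, P4:2, P5:2)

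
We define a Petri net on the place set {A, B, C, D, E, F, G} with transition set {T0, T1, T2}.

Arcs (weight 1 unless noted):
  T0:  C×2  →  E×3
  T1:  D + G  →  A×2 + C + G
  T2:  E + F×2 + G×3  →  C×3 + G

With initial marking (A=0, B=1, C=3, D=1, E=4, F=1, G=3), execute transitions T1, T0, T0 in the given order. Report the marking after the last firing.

(A=2, B=1, C=0, D=0, E=10, F=1, G=3)

step 1: fire T1:  (A=0, B=1, C=3, D=1, E=4, F=1, G=3) → (A=2, B=1, C=4, D=0, E=4, F=1, G=3)
step 2: fire T0:  (A=2, B=1, C=4, D=0, E=4, F=1, G=3) → (A=2, B=1, C=2, D=0, E=7, F=1, G=3)
step 3: fire T0:  (A=2, B=1, C=2, D=0, E=7, F=1, G=3) → (A=2, B=1, C=0, D=0, E=10, F=1, G=3)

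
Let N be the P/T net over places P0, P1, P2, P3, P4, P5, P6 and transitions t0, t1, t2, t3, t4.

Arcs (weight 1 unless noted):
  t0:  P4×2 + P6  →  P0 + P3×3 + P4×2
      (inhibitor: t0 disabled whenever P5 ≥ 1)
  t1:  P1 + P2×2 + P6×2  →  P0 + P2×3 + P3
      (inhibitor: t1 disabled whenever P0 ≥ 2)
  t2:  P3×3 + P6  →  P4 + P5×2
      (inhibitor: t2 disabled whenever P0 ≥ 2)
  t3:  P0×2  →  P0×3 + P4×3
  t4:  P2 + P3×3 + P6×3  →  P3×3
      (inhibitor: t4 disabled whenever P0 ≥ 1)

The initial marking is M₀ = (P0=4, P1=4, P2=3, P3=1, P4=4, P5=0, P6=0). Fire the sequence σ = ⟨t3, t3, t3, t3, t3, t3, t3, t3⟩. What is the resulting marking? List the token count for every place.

(P0=12, P1=4, P2=3, P3=1, P4=28, P5=0, P6=0)

step 1: fire t3:  (P0=4, P1=4, P2=3, P3=1, P4=4, P5=0, P6=0) → (P0=5, P1=4, P2=3, P3=1, P4=7, P5=0, P6=0)
step 2: fire t3:  (P0=5, P1=4, P2=3, P3=1, P4=7, P5=0, P6=0) → (P0=6, P1=4, P2=3, P3=1, P4=10, P5=0, P6=0)
step 3: fire t3:  (P0=6, P1=4, P2=3, P3=1, P4=10, P5=0, P6=0) → (P0=7, P1=4, P2=3, P3=1, P4=13, P5=0, P6=0)
step 4: fire t3:  (P0=7, P1=4, P2=3, P3=1, P4=13, P5=0, P6=0) → (P0=8, P1=4, P2=3, P3=1, P4=16, P5=0, P6=0)
step 5: fire t3:  (P0=8, P1=4, P2=3, P3=1, P4=16, P5=0, P6=0) → (P0=9, P1=4, P2=3, P3=1, P4=19, P5=0, P6=0)
step 6: fire t3:  (P0=9, P1=4, P2=3, P3=1, P4=19, P5=0, P6=0) → (P0=10, P1=4, P2=3, P3=1, P4=22, P5=0, P6=0)
step 7: fire t3:  (P0=10, P1=4, P2=3, P3=1, P4=22, P5=0, P6=0) → (P0=11, P1=4, P2=3, P3=1, P4=25, P5=0, P6=0)
step 8: fire t3:  (P0=11, P1=4, P2=3, P3=1, P4=25, P5=0, P6=0) → (P0=12, P1=4, P2=3, P3=1, P4=28, P5=0, P6=0)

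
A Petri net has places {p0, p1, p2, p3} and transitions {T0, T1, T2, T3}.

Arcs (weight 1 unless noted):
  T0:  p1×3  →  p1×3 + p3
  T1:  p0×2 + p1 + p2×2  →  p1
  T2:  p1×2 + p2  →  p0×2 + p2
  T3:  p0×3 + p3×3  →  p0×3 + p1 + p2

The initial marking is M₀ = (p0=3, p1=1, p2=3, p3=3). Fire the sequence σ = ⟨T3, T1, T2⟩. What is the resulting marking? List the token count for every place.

(p0=3, p1=0, p2=2, p3=0)

step 1: fire T3:  (p0=3, p1=1, p2=3, p3=3) → (p0=3, p1=2, p2=4, p3=0)
step 2: fire T1:  (p0=3, p1=2, p2=4, p3=0) → (p0=1, p1=2, p2=2, p3=0)
step 3: fire T2:  (p0=1, p1=2, p2=2, p3=0) → (p0=3, p1=0, p2=2, p3=0)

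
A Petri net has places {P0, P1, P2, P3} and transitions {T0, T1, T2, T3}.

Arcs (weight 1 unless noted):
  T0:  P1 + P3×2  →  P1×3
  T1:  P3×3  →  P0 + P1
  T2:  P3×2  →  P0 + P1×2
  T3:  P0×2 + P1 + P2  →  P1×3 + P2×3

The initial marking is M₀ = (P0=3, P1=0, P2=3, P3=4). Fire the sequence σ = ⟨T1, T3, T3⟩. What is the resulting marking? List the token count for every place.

(P0=0, P1=5, P2=7, P3=1)

step 1: fire T1:  (P0=3, P1=0, P2=3, P3=4) → (P0=4, P1=1, P2=3, P3=1)
step 2: fire T3:  (P0=4, P1=1, P2=3, P3=1) → (P0=2, P1=3, P2=5, P3=1)
step 3: fire T3:  (P0=2, P1=3, P2=5, P3=1) → (P0=0, P1=5, P2=7, P3=1)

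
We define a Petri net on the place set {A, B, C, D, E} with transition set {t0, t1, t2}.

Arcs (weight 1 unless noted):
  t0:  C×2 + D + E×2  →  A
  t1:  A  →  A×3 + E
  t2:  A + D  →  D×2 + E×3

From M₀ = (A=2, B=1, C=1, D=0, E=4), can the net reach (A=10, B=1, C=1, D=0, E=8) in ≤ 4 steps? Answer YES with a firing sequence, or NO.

YES — reachable via ⟨t1, t1, t1, t1⟩ (4 firings)

step 1: fire t1:  (A=2, B=1, C=1, D=0, E=4) → (A=4, B=1, C=1, D=0, E=5)
step 2: fire t1:  (A=4, B=1, C=1, D=0, E=5) → (A=6, B=1, C=1, D=0, E=6)
step 3: fire t1:  (A=6, B=1, C=1, D=0, E=6) → (A=8, B=1, C=1, D=0, E=7)
step 4: fire t1:  (A=8, B=1, C=1, D=0, E=7) → (A=10, B=1, C=1, D=0, E=8)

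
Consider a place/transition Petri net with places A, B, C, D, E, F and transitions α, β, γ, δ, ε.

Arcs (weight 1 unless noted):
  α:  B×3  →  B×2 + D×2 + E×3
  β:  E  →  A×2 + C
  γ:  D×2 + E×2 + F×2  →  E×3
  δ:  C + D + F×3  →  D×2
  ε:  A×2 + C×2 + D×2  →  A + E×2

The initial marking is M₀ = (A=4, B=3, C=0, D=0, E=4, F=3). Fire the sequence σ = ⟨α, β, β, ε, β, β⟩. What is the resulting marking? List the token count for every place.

(A=11, B=2, C=2, D=0, E=5, F=3)

step 1: fire α:  (A=4, B=3, C=0, D=0, E=4, F=3) → (A=4, B=2, C=0, D=2, E=7, F=3)
step 2: fire β:  (A=4, B=2, C=0, D=2, E=7, F=3) → (A=6, B=2, C=1, D=2, E=6, F=3)
step 3: fire β:  (A=6, B=2, C=1, D=2, E=6, F=3) → (A=8, B=2, C=2, D=2, E=5, F=3)
step 4: fire ε:  (A=8, B=2, C=2, D=2, E=5, F=3) → (A=7, B=2, C=0, D=0, E=7, F=3)
step 5: fire β:  (A=7, B=2, C=0, D=0, E=7, F=3) → (A=9, B=2, C=1, D=0, E=6, F=3)
step 6: fire β:  (A=9, B=2, C=1, D=0, E=6, F=3) → (A=11, B=2, C=2, D=0, E=5, F=3)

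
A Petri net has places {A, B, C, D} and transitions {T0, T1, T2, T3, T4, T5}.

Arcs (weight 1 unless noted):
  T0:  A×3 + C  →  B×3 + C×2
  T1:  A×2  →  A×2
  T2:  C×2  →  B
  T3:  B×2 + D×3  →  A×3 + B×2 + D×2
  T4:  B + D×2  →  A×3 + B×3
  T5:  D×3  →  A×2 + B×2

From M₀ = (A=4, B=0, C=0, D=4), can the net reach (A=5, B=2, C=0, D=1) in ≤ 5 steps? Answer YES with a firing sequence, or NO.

depth 0: 1 marking
depth 1: 2 markings reached so far
depth 2: 2 markings reached so far
(frontier empty at depth 2; search complete)
target is not among the 2 markings reachable within 5 steps

NO — not reachable within 5 firings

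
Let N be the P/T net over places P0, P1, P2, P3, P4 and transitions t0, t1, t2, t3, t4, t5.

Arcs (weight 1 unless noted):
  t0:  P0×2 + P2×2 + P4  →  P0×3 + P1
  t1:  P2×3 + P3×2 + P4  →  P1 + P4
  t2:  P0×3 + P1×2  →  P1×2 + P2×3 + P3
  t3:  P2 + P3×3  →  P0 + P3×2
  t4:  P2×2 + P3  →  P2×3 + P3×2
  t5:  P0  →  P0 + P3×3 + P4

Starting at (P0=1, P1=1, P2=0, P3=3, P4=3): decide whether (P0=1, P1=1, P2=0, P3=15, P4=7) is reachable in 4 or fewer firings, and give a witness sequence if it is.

YES — reachable via ⟨t5, t5, t5, t5⟩ (4 firings)

step 1: fire t5:  (P0=1, P1=1, P2=0, P3=3, P4=3) → (P0=1, P1=1, P2=0, P3=6, P4=4)
step 2: fire t5:  (P0=1, P1=1, P2=0, P3=6, P4=4) → (P0=1, P1=1, P2=0, P3=9, P4=5)
step 3: fire t5:  (P0=1, P1=1, P2=0, P3=9, P4=5) → (P0=1, P1=1, P2=0, P3=12, P4=6)
step 4: fire t5:  (P0=1, P1=1, P2=0, P3=12, P4=6) → (P0=1, P1=1, P2=0, P3=15, P4=7)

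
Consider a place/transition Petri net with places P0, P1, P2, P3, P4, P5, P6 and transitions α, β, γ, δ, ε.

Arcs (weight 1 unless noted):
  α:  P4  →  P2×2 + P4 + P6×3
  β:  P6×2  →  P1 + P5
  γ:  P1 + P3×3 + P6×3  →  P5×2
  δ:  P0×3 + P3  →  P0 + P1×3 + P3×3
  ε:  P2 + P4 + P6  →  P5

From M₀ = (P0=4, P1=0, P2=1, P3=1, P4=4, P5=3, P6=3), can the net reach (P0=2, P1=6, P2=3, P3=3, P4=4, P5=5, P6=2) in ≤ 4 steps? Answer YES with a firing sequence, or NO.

depth 0: 1 marking
depth 1: 5 markings reached so far
depth 2: 13 markings reached so far
depth 3: 24 markings reached so far
depth 4: 43 markings reached so far
target is not among the 43 markings reachable within 4 steps

NO — not reachable within 4 firings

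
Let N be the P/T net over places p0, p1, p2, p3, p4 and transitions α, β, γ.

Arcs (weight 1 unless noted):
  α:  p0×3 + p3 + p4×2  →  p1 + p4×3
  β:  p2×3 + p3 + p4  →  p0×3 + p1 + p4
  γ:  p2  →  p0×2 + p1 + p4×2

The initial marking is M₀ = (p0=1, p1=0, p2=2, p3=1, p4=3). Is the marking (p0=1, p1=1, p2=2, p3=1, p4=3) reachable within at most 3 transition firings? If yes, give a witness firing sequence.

NO — not reachable within 3 firings

depth 0: 1 marking
depth 1: 2 markings reached so far
depth 2: 4 markings reached so far
depth 3: 5 markings reached so far
target is not among the 5 markings reachable within 3 steps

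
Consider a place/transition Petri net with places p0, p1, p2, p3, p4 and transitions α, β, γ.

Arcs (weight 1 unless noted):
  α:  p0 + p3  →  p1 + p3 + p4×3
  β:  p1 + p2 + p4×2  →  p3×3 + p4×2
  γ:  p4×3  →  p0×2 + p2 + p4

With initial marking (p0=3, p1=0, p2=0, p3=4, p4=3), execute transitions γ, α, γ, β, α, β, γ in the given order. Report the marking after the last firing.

step 1: fire γ:  (p0=3, p1=0, p2=0, p3=4, p4=3) → (p0=5, p1=0, p2=1, p3=4, p4=1)
step 2: fire α:  (p0=5, p1=0, p2=1, p3=4, p4=1) → (p0=4, p1=1, p2=1, p3=4, p4=4)
step 3: fire γ:  (p0=4, p1=1, p2=1, p3=4, p4=4) → (p0=6, p1=1, p2=2, p3=4, p4=2)
step 4: fire β:  (p0=6, p1=1, p2=2, p3=4, p4=2) → (p0=6, p1=0, p2=1, p3=7, p4=2)
step 5: fire α:  (p0=6, p1=0, p2=1, p3=7, p4=2) → (p0=5, p1=1, p2=1, p3=7, p4=5)
step 6: fire β:  (p0=5, p1=1, p2=1, p3=7, p4=5) → (p0=5, p1=0, p2=0, p3=10, p4=5)
step 7: fire γ:  (p0=5, p1=0, p2=0, p3=10, p4=5) → (p0=7, p1=0, p2=1, p3=10, p4=3)

(p0=7, p1=0, p2=1, p3=10, p4=3)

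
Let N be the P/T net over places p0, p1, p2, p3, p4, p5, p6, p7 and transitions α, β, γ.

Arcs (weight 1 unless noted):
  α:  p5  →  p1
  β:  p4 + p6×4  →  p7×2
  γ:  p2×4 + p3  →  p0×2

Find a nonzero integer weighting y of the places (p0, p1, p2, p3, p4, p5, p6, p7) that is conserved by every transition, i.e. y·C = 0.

y = (p0:2, p1:0, p2:1, p3:0, p4:0, p5:0, p6:0, p7:0)

Incidence matrix C (rows=places, cols=transitions):
        α    β    γ
   p0   0    0    2
   p1   1    0    0
   p2   0    0   -4
   p3   0    0   -1
   p4   0   -1    0
   p5  -1    0    0
   p6   0   -4    0
   p7   0    2    0

Candidate y = [2, 0, 1, 0, 0, 0, 0, 0]; check y·C column-wise:
  col α: 2·0 + 0·1 + 1·0 + 0·-1 = 0
  col β: 2·0 + 1·0 + 0·-1 + 0·-4 + 0·2 = 0
  col γ: 2·2 + 1·-4 + 0·-1 = 0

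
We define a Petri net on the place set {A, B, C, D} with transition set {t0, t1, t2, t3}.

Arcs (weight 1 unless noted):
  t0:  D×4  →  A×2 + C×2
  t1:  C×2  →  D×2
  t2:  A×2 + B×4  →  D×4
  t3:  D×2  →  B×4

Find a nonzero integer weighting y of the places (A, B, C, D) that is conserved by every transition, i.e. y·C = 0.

y = (A:2, B:1, C:2, D:2)

Incidence matrix C (rows=places, cols=transitions):
       t0   t1   t2   t3
    A   2    0   -2    0
    B   0    0   -4    4
    C   2   -2    0    0
    D  -4    2    4   -2

Candidate y = [2, 1, 2, 2]; check y·C column-wise:
  col t0: 2·2 + 1·0 + 2·2 + 2·-4 = 0
  col t1: 2·0 + 1·0 + 2·-2 + 2·2 = 0
  col t2: 2·-2 + 1·-4 + 2·0 + 2·4 = 0
  col t3: 2·0 + 1·4 + 2·0 + 2·-2 = 0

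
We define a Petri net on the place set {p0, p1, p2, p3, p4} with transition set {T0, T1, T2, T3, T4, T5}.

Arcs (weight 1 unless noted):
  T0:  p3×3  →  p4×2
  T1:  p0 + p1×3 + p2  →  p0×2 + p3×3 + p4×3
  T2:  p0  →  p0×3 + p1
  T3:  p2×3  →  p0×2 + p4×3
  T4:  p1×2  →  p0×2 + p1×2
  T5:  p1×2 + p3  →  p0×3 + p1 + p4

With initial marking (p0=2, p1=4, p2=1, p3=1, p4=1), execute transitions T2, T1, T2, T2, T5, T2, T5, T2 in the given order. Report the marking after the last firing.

step 1: fire T2:  (p0=2, p1=4, p2=1, p3=1, p4=1) → (p0=4, p1=5, p2=1, p3=1, p4=1)
step 2: fire T1:  (p0=4, p1=5, p2=1, p3=1, p4=1) → (p0=5, p1=2, p2=0, p3=4, p4=4)
step 3: fire T2:  (p0=5, p1=2, p2=0, p3=4, p4=4) → (p0=7, p1=3, p2=0, p3=4, p4=4)
step 4: fire T2:  (p0=7, p1=3, p2=0, p3=4, p4=4) → (p0=9, p1=4, p2=0, p3=4, p4=4)
step 5: fire T5:  (p0=9, p1=4, p2=0, p3=4, p4=4) → (p0=12, p1=3, p2=0, p3=3, p4=5)
step 6: fire T2:  (p0=12, p1=3, p2=0, p3=3, p4=5) → (p0=14, p1=4, p2=0, p3=3, p4=5)
step 7: fire T5:  (p0=14, p1=4, p2=0, p3=3, p4=5) → (p0=17, p1=3, p2=0, p3=2, p4=6)
step 8: fire T2:  (p0=17, p1=3, p2=0, p3=2, p4=6) → (p0=19, p1=4, p2=0, p3=2, p4=6)

(p0=19, p1=4, p2=0, p3=2, p4=6)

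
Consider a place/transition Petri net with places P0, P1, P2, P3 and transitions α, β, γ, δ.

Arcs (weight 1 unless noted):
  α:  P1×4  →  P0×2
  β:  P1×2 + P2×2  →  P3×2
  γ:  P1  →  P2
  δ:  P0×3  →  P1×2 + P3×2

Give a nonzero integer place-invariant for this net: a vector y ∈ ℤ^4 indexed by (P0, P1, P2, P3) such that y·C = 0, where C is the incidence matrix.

y = (P0:2, P1:1, P2:1, P3:2)

Incidence matrix C (rows=places, cols=transitions):
        α    β    γ    δ
   P0   2    0    0   -3
   P1  -4   -2   -1    2
   P2   0   -2    1    0
   P3   0    2    0    2

Candidate y = [2, 1, 1, 2]; check y·C column-wise:
  col α: 2·2 + 1·-4 + 1·0 + 2·0 = 0
  col β: 2·0 + 1·-2 + 1·-2 + 2·2 = 0
  col γ: 2·0 + 1·-1 + 1·1 + 2·0 = 0
  col δ: 2·-3 + 1·2 + 1·0 + 2·2 = 0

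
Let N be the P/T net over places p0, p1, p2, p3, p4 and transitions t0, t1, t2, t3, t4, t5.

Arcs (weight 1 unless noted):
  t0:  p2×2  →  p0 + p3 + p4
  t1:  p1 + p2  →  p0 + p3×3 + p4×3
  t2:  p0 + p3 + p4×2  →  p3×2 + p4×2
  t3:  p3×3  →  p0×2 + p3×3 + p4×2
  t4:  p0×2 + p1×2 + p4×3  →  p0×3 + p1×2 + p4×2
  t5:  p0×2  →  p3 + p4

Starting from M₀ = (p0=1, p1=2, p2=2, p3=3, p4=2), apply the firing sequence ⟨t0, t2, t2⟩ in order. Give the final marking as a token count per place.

step 1: fire t0:  (p0=1, p1=2, p2=2, p3=3, p4=2) → (p0=2, p1=2, p2=0, p3=4, p4=3)
step 2: fire t2:  (p0=2, p1=2, p2=0, p3=4, p4=3) → (p0=1, p1=2, p2=0, p3=5, p4=3)
step 3: fire t2:  (p0=1, p1=2, p2=0, p3=5, p4=3) → (p0=0, p1=2, p2=0, p3=6, p4=3)

(p0=0, p1=2, p2=0, p3=6, p4=3)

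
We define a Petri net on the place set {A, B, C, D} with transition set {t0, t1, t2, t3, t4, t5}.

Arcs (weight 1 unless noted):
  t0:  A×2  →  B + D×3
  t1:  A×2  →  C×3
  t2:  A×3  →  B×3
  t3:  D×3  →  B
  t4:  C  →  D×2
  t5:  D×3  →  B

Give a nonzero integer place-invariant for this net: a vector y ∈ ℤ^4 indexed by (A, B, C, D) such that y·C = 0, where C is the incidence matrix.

y = (A:3, B:3, C:2, D:1)

Incidence matrix C (rows=places, cols=transitions):
       t0   t1   t2   t3   t4   t5
    A  -2   -2   -3    0    0    0
    B   1    0    3    1    0    1
    C   0    3    0    0   -1    0
    D   3    0    0   -3    2   -3

Candidate y = [3, 3, 2, 1]; check y·C column-wise:
  col t0: 3·-2 + 3·1 + 2·0 + 1·3 = 0
  col t1: 3·-2 + 3·0 + 2·3 + 1·0 = 0
  col t2: 3·-3 + 3·3 + 2·0 + 1·0 = 0
  col t3: 3·0 + 3·1 + 2·0 + 1·-3 = 0
  col t4: 3·0 + 3·0 + 2·-1 + 1·2 = 0
  col t5: 3·0 + 3·1 + 2·0 + 1·-3 = 0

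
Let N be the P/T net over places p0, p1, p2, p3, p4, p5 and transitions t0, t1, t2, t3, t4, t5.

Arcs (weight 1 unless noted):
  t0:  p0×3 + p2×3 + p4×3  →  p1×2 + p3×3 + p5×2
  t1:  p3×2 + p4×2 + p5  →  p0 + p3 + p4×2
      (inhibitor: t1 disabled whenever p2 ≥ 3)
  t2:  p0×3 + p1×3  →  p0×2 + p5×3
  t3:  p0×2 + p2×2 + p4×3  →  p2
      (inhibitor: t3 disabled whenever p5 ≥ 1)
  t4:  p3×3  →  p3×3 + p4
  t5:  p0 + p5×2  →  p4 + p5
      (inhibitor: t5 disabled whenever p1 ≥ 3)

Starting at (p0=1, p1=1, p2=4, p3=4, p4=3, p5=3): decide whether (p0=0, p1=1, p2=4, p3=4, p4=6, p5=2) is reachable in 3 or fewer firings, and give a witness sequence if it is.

step 1: fire t4:  (p0=1, p1=1, p2=4, p3=4, p4=3, p5=3) → (p0=1, p1=1, p2=4, p3=4, p4=4, p5=3)
step 2: fire t4:  (p0=1, p1=1, p2=4, p3=4, p4=4, p5=3) → (p0=1, p1=1, p2=4, p3=4, p4=5, p5=3)
step 3: fire t5:  (p0=1, p1=1, p2=4, p3=4, p4=5, p5=3) → (p0=0, p1=1, p2=4, p3=4, p4=6, p5=2)

YES — reachable via ⟨t4, t4, t5⟩ (3 firings)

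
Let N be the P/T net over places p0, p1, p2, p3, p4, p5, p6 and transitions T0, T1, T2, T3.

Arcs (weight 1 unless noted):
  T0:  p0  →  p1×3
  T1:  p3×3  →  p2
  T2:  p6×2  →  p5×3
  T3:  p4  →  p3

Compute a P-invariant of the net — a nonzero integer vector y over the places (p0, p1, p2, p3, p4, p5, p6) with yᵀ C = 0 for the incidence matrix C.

y = (p0:3, p1:1, p2:0, p3:0, p4:0, p5:0, p6:0)

Incidence matrix C (rows=places, cols=transitions):
       T0   T1   T2   T3
   p0  -1    0    0    0
   p1   3    0    0    0
   p2   0    1    0    0
   p3   0   -3    0    1
   p4   0    0    0   -1
   p5   0    0    3    0
   p6   0    0   -2    0

Candidate y = [3, 1, 0, 0, 0, 0, 0]; check y·C column-wise:
  col T0: 3·-1 + 1·3 = 0
  col T1: 3·0 + 1·0 + 0·1 + 0·-3 = 0
  col T2: 3·0 + 1·0 + 0·3 + 0·-2 = 0
  col T3: 3·0 + 1·0 + 0·1 + 0·-1 = 0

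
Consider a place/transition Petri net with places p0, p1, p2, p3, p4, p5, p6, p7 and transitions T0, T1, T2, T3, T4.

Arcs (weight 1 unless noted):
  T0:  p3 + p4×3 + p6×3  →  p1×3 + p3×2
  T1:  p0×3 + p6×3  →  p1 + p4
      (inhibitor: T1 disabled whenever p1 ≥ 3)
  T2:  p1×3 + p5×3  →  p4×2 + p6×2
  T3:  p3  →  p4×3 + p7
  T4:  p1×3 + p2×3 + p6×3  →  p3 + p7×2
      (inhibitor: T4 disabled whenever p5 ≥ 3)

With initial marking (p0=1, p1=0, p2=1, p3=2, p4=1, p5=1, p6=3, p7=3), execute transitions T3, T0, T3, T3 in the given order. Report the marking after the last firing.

step 1: fire T3:  (p0=1, p1=0, p2=1, p3=2, p4=1, p5=1, p6=3, p7=3) → (p0=1, p1=0, p2=1, p3=1, p4=4, p5=1, p6=3, p7=4)
step 2: fire T0:  (p0=1, p1=0, p2=1, p3=1, p4=4, p5=1, p6=3, p7=4) → (p0=1, p1=3, p2=1, p3=2, p4=1, p5=1, p6=0, p7=4)
step 3: fire T3:  (p0=1, p1=3, p2=1, p3=2, p4=1, p5=1, p6=0, p7=4) → (p0=1, p1=3, p2=1, p3=1, p4=4, p5=1, p6=0, p7=5)
step 4: fire T3:  (p0=1, p1=3, p2=1, p3=1, p4=4, p5=1, p6=0, p7=5) → (p0=1, p1=3, p2=1, p3=0, p4=7, p5=1, p6=0, p7=6)

(p0=1, p1=3, p2=1, p3=0, p4=7, p5=1, p6=0, p7=6)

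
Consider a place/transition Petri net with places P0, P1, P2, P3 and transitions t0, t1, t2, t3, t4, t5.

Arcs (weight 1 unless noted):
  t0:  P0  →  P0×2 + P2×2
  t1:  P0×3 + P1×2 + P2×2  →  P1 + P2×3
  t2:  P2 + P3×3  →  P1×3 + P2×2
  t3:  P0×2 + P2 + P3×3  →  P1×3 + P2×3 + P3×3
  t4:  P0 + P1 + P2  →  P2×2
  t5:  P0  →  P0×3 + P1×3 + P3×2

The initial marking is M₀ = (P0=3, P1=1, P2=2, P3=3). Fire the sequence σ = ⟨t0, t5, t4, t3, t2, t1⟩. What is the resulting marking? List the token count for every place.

step 1: fire t0:  (P0=3, P1=1, P2=2, P3=3) → (P0=4, P1=1, P2=4, P3=3)
step 2: fire t5:  (P0=4, P1=1, P2=4, P3=3) → (P0=6, P1=4, P2=4, P3=5)
step 3: fire t4:  (P0=6, P1=4, P2=4, P3=5) → (P0=5, P1=3, P2=5, P3=5)
step 4: fire t3:  (P0=5, P1=3, P2=5, P3=5) → (P0=3, P1=6, P2=7, P3=5)
step 5: fire t2:  (P0=3, P1=6, P2=7, P3=5) → (P0=3, P1=9, P2=8, P3=2)
step 6: fire t1:  (P0=3, P1=9, P2=8, P3=2) → (P0=0, P1=8, P2=9, P3=2)

(P0=0, P1=8, P2=9, P3=2)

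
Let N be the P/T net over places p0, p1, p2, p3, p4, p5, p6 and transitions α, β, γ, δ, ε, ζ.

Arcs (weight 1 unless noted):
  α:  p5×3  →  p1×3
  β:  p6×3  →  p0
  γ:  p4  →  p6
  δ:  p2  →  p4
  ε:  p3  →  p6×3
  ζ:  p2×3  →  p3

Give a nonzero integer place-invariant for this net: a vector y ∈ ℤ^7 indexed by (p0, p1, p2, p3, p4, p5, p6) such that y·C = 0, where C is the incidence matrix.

Incidence matrix C (rows=places, cols=transitions):
        α    β    γ    δ    ε    ζ
   p0   0    1    0    0    0    0
   p1   3    0    0    0    0    0
   p2   0    0    0   -1    0   -3
   p3   0    0    0    0   -1    1
   p4   0    0   -1    1    0    0
   p5  -3    0    0    0    0    0
   p6   0   -3    1    0    3    0

Candidate y = [0, 1, 0, 0, 0, 1, 0]; check y·C column-wise:
  col α: 1·3 + 1·-3 = 0
  col β: 0·1 + 1·0 + 1·0 + 0·-3 = 0
  col γ: 1·0 + 0·-1 + 1·0 + 0·1 = 0
  col δ: 1·0 + 0·-1 + 0·1 + 1·0 = 0
  col ε: 1·0 + 0·-1 + 1·0 + 0·3 = 0
  col ζ: 1·0 + 0·-3 + 0·1 + 1·0 = 0

y = (p0:0, p1:1, p2:0, p3:0, p4:0, p5:1, p6:0)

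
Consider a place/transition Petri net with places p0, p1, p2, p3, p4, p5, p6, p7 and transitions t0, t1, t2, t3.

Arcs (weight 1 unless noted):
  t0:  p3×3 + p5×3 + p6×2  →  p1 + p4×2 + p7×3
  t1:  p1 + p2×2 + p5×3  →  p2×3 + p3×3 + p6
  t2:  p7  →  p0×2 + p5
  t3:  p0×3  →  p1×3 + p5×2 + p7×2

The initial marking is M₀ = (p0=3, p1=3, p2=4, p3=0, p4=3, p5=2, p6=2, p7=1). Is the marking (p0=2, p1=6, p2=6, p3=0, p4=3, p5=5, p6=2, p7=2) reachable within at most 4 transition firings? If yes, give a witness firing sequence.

NO — not reachable within 4 firings

depth 0: 1 marking
depth 1: 3 markings reached so far
depth 2: 6 markings reached so far
depth 3: 8 markings reached so far
depth 4: 11 markings reached so far
target is not among the 11 markings reachable within 4 steps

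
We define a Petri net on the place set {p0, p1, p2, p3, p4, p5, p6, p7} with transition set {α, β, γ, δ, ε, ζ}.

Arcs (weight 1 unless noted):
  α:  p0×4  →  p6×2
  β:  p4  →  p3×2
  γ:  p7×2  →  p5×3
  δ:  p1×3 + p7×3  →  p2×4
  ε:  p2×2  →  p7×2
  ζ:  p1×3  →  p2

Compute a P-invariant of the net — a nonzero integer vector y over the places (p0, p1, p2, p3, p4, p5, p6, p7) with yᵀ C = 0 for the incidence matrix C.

y = (p0:0, p1:0, p2:0, p3:1, p4:2, p5:0, p6:0, p7:0)

Incidence matrix C (rows=places, cols=transitions):
        α    β    γ    δ    ε    ζ
   p0  -4    0    0    0    0    0
   p1   0    0    0   -3    0   -3
   p2   0    0    0    4   -2    1
   p3   0    2    0    0    0    0
   p4   0   -1    0    0    0    0
   p5   0    0    3    0    0    0
   p6   2    0    0    0    0    0
   p7   0    0   -2   -3    2    0

Candidate y = [0, 0, 0, 1, 2, 0, 0, 0]; check y·C column-wise:
  col α: 0·-4 + 1·0 + 2·0 + 0·2 = 0
  col β: 1·2 + 2·-1 = 0
  col γ: 1·0 + 2·0 + 0·3 + 0·-2 = 0
  col δ: 0·-3 + 0·4 + 1·0 + 2·0 + 0·-3 = 0
  col ε: 0·-2 + 1·0 + 2·0 + 0·2 = 0
  col ζ: 0·-3 + 0·1 + 1·0 + 2·0 = 0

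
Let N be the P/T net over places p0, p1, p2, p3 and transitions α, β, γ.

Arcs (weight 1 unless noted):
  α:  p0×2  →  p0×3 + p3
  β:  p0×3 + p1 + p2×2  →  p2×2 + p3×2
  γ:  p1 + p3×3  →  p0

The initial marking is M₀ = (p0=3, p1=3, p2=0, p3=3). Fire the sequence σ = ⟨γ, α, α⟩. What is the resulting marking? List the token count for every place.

step 1: fire γ:  (p0=3, p1=3, p2=0, p3=3) → (p0=4, p1=2, p2=0, p3=0)
step 2: fire α:  (p0=4, p1=2, p2=0, p3=0) → (p0=5, p1=2, p2=0, p3=1)
step 3: fire α:  (p0=5, p1=2, p2=0, p3=1) → (p0=6, p1=2, p2=0, p3=2)

(p0=6, p1=2, p2=0, p3=2)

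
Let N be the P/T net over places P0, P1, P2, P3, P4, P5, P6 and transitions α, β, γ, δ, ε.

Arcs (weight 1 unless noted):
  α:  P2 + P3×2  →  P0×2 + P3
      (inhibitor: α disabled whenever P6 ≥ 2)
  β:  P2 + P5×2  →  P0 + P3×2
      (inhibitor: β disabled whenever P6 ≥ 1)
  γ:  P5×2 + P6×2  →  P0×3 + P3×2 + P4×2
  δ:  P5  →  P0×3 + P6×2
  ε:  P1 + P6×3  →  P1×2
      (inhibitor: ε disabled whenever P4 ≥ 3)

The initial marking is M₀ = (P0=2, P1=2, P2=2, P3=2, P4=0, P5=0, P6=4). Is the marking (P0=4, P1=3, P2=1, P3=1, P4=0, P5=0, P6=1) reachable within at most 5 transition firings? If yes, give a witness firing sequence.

step 1: fire ε:  (P0=2, P1=2, P2=2, P3=2, P4=0, P5=0, P6=4) → (P0=2, P1=3, P2=2, P3=2, P4=0, P5=0, P6=1)
step 2: fire α:  (P0=2, P1=3, P2=2, P3=2, P4=0, P5=0, P6=1) → (P0=4, P1=3, P2=1, P3=1, P4=0, P5=0, P6=1)

YES — reachable via ⟨ε, α⟩ (2 firings)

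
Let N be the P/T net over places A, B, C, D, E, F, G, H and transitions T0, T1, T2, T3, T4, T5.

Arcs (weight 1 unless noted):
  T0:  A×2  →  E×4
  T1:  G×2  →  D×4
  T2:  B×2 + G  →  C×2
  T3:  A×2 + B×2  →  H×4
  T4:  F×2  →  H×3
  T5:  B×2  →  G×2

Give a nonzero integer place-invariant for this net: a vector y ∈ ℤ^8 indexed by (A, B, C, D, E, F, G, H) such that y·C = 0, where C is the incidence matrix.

Incidence matrix C (rows=places, cols=transitions):
       T0   T1   T2   T3   T4   T5
    A  -2    0    0   -2    0    0
    B   0    0   -2   -2    0   -2
    C   0    0    2    0    0    0
    D   0    4    0    0    0    0
    E   4    0    0    0    0    0
    F   0    0    0    0   -2    0
    G   0   -2   -1    0    0    2
    H   0    0    0    4    3    0

Candidate y = [2, -2, -3, -1, 1, 0, -2, 0]; check y·C column-wise:
  col T0: 2·-2 + -2·0 + -3·0 + -1·0 + 1·4 + -2·0 = 0
  col T1: 2·0 + -2·0 + -3·0 + -1·4 + 1·0 + -2·-2 = 0
  col T2: 2·0 + -2·-2 + -3·2 + -1·0 + 1·0 + -2·-1 = 0
  col T3: 2·-2 + -2·-2 + -3·0 + -1·0 + 1·0 + -2·0 + 0·4 = 0
  col T4: 2·0 + -2·0 + -3·0 + -1·0 + 1·0 + 0·-2 + -2·0 + 0·3 = 0
  col T5: 2·0 + -2·-2 + -3·0 + -1·0 + 1·0 + -2·2 = 0

y = (A:2, B:-2, C:-3, D:-1, E:1, F:0, G:-2, H:0)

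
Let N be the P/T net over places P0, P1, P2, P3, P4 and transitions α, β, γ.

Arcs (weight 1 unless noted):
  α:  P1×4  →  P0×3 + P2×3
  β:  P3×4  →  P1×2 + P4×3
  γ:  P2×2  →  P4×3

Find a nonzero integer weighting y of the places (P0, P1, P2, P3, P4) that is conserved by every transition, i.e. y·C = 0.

Incidence matrix C (rows=places, cols=transitions):
        α    β    γ
   P0   3    0    0
   P1  -4    2    0
   P2   3    0   -2
   P3   0   -4    0
   P4   0    3    3

Candidate y = [8, 6, 0, 3, 0]; check y·C column-wise:
  col α: 8·3 + 6·-4 + 0·3 + 3·0 = 0
  col β: 8·0 + 6·2 + 3·-4 + 0·3 = 0
  col γ: 8·0 + 6·0 + 0·-2 + 3·0 + 0·3 = 0

y = (P0:8, P1:6, P2:0, P3:3, P4:0)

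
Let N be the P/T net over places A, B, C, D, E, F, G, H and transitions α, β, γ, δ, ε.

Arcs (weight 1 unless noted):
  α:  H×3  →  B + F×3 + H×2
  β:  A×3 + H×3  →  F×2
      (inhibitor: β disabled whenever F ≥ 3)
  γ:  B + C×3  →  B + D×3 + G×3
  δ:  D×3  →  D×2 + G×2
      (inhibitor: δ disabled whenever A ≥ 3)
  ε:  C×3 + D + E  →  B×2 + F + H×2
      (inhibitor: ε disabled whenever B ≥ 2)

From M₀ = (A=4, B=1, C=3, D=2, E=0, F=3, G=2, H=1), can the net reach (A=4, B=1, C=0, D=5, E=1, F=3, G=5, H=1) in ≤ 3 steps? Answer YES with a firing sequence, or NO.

depth 0: 1 marking
depth 1: 2 markings reached so far
depth 2: 2 markings reached so far
(frontier empty at depth 2; search complete)
target is not among the 2 markings reachable within 3 steps

NO — not reachable within 3 firings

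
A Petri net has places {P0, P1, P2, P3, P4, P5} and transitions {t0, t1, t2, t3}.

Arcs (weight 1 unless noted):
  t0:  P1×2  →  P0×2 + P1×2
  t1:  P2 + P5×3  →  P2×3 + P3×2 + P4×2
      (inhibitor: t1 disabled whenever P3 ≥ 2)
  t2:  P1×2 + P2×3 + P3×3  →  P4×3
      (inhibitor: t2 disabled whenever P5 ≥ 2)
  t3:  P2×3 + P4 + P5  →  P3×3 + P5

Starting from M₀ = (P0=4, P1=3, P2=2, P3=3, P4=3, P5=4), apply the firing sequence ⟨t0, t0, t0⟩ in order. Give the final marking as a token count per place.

step 1: fire t0:  (P0=4, P1=3, P2=2, P3=3, P4=3, P5=4) → (P0=6, P1=3, P2=2, P3=3, P4=3, P5=4)
step 2: fire t0:  (P0=6, P1=3, P2=2, P3=3, P4=3, P5=4) → (P0=8, P1=3, P2=2, P3=3, P4=3, P5=4)
step 3: fire t0:  (P0=8, P1=3, P2=2, P3=3, P4=3, P5=4) → (P0=10, P1=3, P2=2, P3=3, P4=3, P5=4)

(P0=10, P1=3, P2=2, P3=3, P4=3, P5=4)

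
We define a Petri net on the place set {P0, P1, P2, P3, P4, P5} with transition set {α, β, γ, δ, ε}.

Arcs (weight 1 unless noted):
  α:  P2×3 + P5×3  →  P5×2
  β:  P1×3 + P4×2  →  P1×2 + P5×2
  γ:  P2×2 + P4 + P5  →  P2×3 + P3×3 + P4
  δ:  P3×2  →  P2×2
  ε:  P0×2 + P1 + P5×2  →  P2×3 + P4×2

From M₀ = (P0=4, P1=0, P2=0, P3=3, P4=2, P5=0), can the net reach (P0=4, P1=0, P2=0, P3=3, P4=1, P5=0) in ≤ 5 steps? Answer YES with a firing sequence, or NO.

NO — not reachable within 5 firings

depth 0: 1 marking
depth 1: 2 markings reached so far
depth 2: 2 markings reached so far
(frontier empty at depth 2; search complete)
target is not among the 2 markings reachable within 5 steps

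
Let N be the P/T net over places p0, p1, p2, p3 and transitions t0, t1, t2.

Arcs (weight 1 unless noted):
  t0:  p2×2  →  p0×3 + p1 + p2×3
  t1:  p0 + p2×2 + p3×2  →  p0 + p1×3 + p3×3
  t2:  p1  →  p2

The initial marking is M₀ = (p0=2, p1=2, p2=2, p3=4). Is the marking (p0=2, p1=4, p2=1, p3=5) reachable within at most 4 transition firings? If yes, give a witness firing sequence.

YES — reachable via ⟨t1, t2⟩ (2 firings)

step 1: fire t1:  (p0=2, p1=2, p2=2, p3=4) → (p0=2, p1=5, p2=0, p3=5)
step 2: fire t2:  (p0=2, p1=5, p2=0, p3=5) → (p0=2, p1=4, p2=1, p3=5)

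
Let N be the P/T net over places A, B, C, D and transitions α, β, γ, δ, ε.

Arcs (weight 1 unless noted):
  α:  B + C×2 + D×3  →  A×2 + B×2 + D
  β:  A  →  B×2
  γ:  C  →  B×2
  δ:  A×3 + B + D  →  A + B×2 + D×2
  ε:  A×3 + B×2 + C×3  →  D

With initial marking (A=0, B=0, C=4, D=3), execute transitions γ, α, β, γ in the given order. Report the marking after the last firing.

(A=1, B=7, C=0, D=1)

step 1: fire γ:  (A=0, B=0, C=4, D=3) → (A=0, B=2, C=3, D=3)
step 2: fire α:  (A=0, B=2, C=3, D=3) → (A=2, B=3, C=1, D=1)
step 3: fire β:  (A=2, B=3, C=1, D=1) → (A=1, B=5, C=1, D=1)
step 4: fire γ:  (A=1, B=5, C=1, D=1) → (A=1, B=7, C=0, D=1)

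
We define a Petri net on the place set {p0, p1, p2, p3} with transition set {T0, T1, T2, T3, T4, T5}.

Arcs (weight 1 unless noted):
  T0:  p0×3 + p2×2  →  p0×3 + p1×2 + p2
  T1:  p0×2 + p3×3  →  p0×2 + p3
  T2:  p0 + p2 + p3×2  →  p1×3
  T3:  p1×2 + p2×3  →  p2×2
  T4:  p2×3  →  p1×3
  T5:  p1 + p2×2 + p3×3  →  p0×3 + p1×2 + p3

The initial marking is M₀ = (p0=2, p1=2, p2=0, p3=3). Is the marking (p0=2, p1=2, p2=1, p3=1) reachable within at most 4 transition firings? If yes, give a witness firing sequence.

depth 0: 1 marking
depth 1: 2 markings reached so far
depth 2: 2 markings reached so far
(frontier empty at depth 2; search complete)
target is not among the 2 markings reachable within 4 steps

NO — not reachable within 4 firings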